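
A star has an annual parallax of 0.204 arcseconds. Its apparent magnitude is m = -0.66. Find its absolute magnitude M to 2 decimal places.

d = 1/p = 1/0.204″ = 4.902 pc
5 log₁₀(d/10 pc) = 5 log₁₀(4.902) − 5 = -1.548
M = m − 5 log₁₀(d/10) = -0.66 + 1.548 = 0.888

M ≈ 0.89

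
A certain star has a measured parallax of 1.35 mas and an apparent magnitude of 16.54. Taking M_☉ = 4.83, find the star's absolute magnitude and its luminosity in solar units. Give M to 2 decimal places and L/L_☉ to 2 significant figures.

d = 1/p = 1000/1.35 mas = 740.7 pc
M = m − 5 log₁₀ d + 5 = 16.54 − 5·2.8697 + 5 = 7.192
M − M_☉ = 7.192 − 4.83 = 2.362
L/L_☉ = 10^(−0.4 × 2.362) = 0.1136

M ≈ 7.19; L/L_☉ ≈ 0.11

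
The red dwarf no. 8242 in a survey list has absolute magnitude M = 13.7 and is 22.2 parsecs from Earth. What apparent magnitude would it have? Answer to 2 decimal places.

m = M + 5 log₁₀ d − 5 = 13.7 + 5·1.3464 − 5 = 15.432

m ≈ 15.43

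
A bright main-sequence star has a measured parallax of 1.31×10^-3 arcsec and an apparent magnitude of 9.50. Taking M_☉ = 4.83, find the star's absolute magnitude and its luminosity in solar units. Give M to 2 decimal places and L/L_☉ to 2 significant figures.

M ≈ 0.09; L/L_☉ ≈ 79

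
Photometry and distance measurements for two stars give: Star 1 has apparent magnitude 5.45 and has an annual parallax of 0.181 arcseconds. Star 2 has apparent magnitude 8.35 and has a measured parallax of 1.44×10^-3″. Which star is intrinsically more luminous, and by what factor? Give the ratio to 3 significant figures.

Star 2 is more luminous, by a factor of 1090.

Star 1: d = 1/p = 1/0.181″ = 5.525 pc
Star 1: M = m − 5 log₁₀ d + 5 = 5.45 − 5·0.7423 + 5 = 6.738
Star 2: d = 1/p = 1/1.44×10^-3″ = 694.4 pc
Star 2: M = m − 5 log₁₀ d + 5 = 8.35 − 5·2.8416 + 5 = -0.858
ΔM = M_1 − M_2 = 6.738 − (-0.858) = 7.597; smaller M is more luminous → Star 2.
L ratio = 10^(0.4 |ΔM|) = 10^3.039 = 1093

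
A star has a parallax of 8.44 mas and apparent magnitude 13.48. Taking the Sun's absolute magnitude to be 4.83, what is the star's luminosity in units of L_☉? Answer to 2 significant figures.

d = 1/p = 1000/8.44 mas = 118.5 pc
M = m − 5 log₁₀ d + 5 = 13.48 − 5·2.0737 + 5 = 8.112
M − M_☉ = 8.112 − 4.83 = 3.282
L/L_☉ = 10^(−0.4 × 3.282) = 0.04868

L/L_☉ ≈ 0.049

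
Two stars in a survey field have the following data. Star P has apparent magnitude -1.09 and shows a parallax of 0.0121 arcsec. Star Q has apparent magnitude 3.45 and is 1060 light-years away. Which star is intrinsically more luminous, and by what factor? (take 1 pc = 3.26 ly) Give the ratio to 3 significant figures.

Star P: d = 1/p = 1/0.0121″ = 82.64 pc
Star P: M = m − 5 log₁₀ d + 5 = -1.09 − 5·1.9172 + 5 = -5.676
Star Q: d = 1060 ly / 3.26 = 325.2 pc
Star Q: M = m − 5 log₁₀ d + 5 = 3.45 − 5·2.5121 + 5 = -4.110
ΔM = M_P − M_Q = -5.676 − (-4.110) = -1.566; smaller M is more luminous → Star P.
L ratio = 10^(0.4 |ΔM|) = 10^0.626 = 4.229

Star P is more luminous, by a factor of 4.23.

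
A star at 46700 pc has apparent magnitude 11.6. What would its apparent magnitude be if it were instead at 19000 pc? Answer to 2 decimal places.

m ≈ 9.65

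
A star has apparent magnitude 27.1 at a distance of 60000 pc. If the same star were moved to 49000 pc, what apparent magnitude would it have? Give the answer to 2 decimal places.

m ≈ 26.66

Flux ∝ 1/d², so Δm = 5 log₁₀(d₂/d₁) = 5 log₁₀(49000/60000) = -0.440
m₂ = m₁ + Δm = 27.1 + (-0.440) = 26.660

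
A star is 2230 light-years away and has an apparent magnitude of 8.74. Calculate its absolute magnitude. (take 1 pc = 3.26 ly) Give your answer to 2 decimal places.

M ≈ -0.44

d = 2230 ly / 3.26 = 684.0 pc
5 log₁₀(d/10 pc) = 5 log₁₀(684.0) − 5 = 9.175
M = m − 5 log₁₀(d/10) = 8.74 − 9.175 = -0.435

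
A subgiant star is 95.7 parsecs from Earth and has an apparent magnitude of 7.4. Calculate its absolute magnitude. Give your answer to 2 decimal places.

M ≈ 2.50

5 log₁₀(d/10 pc) = 5 log₁₀(95.70) − 5 = 4.905
M = m − 5 log₁₀(d/10) = 7.4 − 4.905 = 2.495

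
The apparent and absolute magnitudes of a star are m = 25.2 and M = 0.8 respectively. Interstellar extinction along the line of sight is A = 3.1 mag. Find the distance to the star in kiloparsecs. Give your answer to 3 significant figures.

d ≈ 182 kpc

m − M = 5 log₁₀(d/10 pc) + A  ⇒  25.2 − (0.8) − 3.1 = 5 log₁₀(d/10)
21.300 = 5 log₁₀(d/10)
log₁₀ d = (m − M − A)/5 + 1 = 5.2600
d = 10^5.2600 = 182000 pc
= 182.0 kpc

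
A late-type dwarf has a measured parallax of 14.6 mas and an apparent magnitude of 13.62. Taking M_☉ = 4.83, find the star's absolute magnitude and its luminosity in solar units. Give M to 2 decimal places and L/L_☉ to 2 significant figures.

d = 1/p = 1000/14.6 mas = 68.49 pc
M = m − 5 log₁₀ d + 5 = 13.62 − 5·1.8356 + 5 = 9.442
M − M_☉ = 9.442 − 4.83 = 4.612
L/L_☉ = 10^(−0.4 × 4.612) = 0.01430

M ≈ 9.44; L/L_☉ ≈ 0.014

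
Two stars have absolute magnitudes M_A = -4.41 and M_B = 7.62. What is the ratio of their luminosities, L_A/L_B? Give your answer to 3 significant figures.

ΔM = M_A − M_B = -12.03
L_A/L_B = 10^(−0.4 ΔM) = 10^4.812 = 64860

L_A/L_B ≈ 64900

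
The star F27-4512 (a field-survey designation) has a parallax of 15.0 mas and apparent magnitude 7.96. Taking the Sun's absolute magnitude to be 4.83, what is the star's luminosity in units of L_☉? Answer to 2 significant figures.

L/L_☉ ≈ 2.5

d = 1/p = 1000/15.0 mas = 66.67 pc
M = m − 5 log₁₀ d + 5 = 7.96 − 5·1.8239 + 5 = 3.840
M − M_☉ = 3.840 − 4.83 = -0.990
L/L_☉ = 10^(−0.4 × -0.990) = 2.488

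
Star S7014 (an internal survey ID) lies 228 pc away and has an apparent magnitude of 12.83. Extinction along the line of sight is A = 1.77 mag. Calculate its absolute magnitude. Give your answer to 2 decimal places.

M ≈ 4.27

5 log₁₀(d/10 pc) = 5 log₁₀(228.0) − 5 = 6.790
M = m − 5 log₁₀(d/10) − A = 12.83 − 6.790 − 1.77 = 4.270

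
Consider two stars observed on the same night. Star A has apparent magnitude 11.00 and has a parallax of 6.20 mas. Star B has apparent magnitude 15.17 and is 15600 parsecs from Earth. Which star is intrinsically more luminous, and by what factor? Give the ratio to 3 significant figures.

Star A: p = 6.20 mas = 6.20×10^-3″ → d = 1/p = 161.3 pc
Star A: M = m − 5 log₁₀ d + 5 = 11.00 − 5·2.2076 + 5 = 4.962
Star B: M = m − 5 log₁₀ d + 5 = 15.17 − 5·4.1931 + 5 = -0.796
ΔM = M_A − M_B = 4.962 − (-0.796) = 5.758; smaller M is more luminous → Star B.
L ratio = 10^(0.4 |ΔM|) = 10^2.303 = 200.9

Star B is more luminous, by a factor of 201.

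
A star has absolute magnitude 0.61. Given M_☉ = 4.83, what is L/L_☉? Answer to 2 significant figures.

L/L_☉ ≈ 49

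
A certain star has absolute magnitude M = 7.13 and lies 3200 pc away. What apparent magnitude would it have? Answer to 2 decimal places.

m ≈ 19.66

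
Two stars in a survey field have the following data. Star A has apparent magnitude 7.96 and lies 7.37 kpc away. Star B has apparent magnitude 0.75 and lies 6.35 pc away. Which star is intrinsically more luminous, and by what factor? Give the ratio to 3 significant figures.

Star A is more luminous, by a factor of 1760.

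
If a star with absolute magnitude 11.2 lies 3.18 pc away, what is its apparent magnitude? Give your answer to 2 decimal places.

m ≈ 8.71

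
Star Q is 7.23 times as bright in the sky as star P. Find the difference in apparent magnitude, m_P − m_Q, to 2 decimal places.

Pogson: Δm = −2.5 log₁₀(ratio) = −2.5 log₁₀(7.23) = −2.5 × 0.8591 = -2.148
Star Q is brighter so has the smaller magnitude: m_P − m_Q is positive.

m_P − m_Q ≈ 2.15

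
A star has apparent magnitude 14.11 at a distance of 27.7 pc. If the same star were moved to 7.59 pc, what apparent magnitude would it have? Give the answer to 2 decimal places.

Flux ∝ 1/d², so Δm = 5 log₁₀(d₂/d₁) = 5 log₁₀(7.59/27.7) = -2.811
m₂ = m₁ + Δm = 14.11 + (-2.811) = 11.299

m ≈ 11.30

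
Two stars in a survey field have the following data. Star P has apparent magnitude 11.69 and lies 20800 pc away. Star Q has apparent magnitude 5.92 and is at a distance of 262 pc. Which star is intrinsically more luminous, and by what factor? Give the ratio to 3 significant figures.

Star P: M = m − 5 log₁₀ d + 5 = 11.69 − 5·4.3181 + 5 = -4.900
Star Q: M = m − 5 log₁₀ d + 5 = 5.92 − 5·2.4183 + 5 = -1.172
ΔM = M_P − M_Q = -4.900 − (-1.172) = -3.729; smaller M is more luminous → Star P.
L ratio = 10^(0.4 |ΔM|) = 10^1.492 = 31.01

Star P is more luminous, by a factor of 31.0.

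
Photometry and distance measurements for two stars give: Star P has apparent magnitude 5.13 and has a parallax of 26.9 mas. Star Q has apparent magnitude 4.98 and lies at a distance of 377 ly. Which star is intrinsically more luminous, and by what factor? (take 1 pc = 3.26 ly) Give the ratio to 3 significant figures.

Star Q is more luminous, by a factor of 11.1.

Star P: p = 26.9 mas = 0.0269″ → d = 1/p = 37.17 pc
Star P: M = m − 5 log₁₀ d + 5 = 5.13 − 5·1.5702 + 5 = 2.279
Star Q: d = 377 ly / 3.26 = 115.6 pc
Star Q: M = m − 5 log₁₀ d + 5 = 4.98 − 5·2.0631 + 5 = -0.336
ΔM = M_P − M_Q = 2.279 − (-0.336) = 2.614; smaller M is more luminous → Star Q.
L ratio = 10^(0.4 |ΔM|) = 10^1.046 = 11.11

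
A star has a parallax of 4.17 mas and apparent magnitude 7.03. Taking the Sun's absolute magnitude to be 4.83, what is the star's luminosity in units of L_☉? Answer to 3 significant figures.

d = 1/p = 1000/4.17 mas = 239.8 pc
M = m − 5 log₁₀ d + 5 = 7.03 − 5·2.3799 + 5 = 0.131
M − M_☉ = 0.131 − 4.83 = -4.699
L/L_☉ = 10^(−0.4 × -4.699) = 75.81

L/L_☉ ≈ 75.8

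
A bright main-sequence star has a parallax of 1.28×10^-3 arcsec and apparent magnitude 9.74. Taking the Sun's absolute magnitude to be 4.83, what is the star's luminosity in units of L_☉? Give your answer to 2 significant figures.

L/L_☉ ≈ 66

d = 1/p = 1/1.28×10^-3″ = 781.2 pc
M = m − 5 log₁₀ d + 5 = 9.74 − 5·2.8928 + 5 = 0.276
M − M_☉ = 0.276 − 4.83 = -4.554
L/L_☉ = 10^(−0.4 × -4.554) = 66.31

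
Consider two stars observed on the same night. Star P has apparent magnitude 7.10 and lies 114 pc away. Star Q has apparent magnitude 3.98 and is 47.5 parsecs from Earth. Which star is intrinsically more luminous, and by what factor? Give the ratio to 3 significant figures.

Star Q is more luminous, by a factor of 3.07.

Star P: M = m − 5 log₁₀ d + 5 = 7.10 − 5·2.0569 + 5 = 1.815
Star Q: M = m − 5 log₁₀ d + 5 = 3.98 − 5·1.6767 + 5 = 0.597
ΔM = M_P − M_Q = 1.815 − (0.597) = 1.219; smaller M is more luminous → Star Q.
L ratio = 10^(0.4 |ΔM|) = 10^0.488 = 3.073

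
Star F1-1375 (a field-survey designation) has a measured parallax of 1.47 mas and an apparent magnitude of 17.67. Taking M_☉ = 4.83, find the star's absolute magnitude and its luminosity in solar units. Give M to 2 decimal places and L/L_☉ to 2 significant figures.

d = 1/p = 1000/1.47 mas = 680.3 pc
M = m − 5 log₁₀ d + 5 = 17.67 − 5·2.8327 + 5 = 8.507
M − M_☉ = 8.507 − 4.83 = 3.677
L/L_☉ = 10^(−0.4 × 3.677) = 0.03383

M ≈ 8.51; L/L_☉ ≈ 0.034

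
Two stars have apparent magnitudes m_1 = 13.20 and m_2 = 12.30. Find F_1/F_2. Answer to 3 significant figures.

F_1/F_2 ≈ 0.437

Δm = 13.20 − (12.30) = 0.90
Flux ratio = 10^(−0.4 Δm) = 10^(−0.4 × 0.90) = 10^-0.360 = 0.4365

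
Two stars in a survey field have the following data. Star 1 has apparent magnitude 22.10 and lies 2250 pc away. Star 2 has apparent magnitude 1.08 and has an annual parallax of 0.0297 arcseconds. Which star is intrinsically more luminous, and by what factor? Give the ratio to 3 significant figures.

Star 2 is more luminous, by a factor of 57300.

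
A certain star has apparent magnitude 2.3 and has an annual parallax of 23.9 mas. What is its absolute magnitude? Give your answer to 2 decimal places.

M ≈ -0.81

p = 23.9 mas = 0.0239″ → d = 1/p = 41.84 pc
5 log₁₀(d/10 pc) = 5 log₁₀(41.84) − 5 = 3.108
M = m − 5 log₁₀(d/10) = 2.3 − 3.108 = -0.808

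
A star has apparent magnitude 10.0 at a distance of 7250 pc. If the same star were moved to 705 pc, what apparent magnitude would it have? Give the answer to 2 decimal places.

m ≈ 4.94

Flux ∝ 1/d², so Δm = 5 log₁₀(d₂/d₁) = 5 log₁₀(705/7250) = -5.061
m₂ = m₁ + Δm = 10.0 + (-5.061) = 4.939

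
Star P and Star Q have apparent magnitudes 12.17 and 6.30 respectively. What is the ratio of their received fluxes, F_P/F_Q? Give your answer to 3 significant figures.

Δm = 12.17 − (6.30) = 5.87
Flux ratio = 10^(−0.4 Δm) = 10^(−0.4 × 5.87) = 10^-2.348 = 4.487×10^-3

F_P/F_Q ≈ 4.49×10^-3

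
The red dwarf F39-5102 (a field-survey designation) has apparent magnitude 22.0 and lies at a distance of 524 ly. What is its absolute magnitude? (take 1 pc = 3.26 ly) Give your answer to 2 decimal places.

d = 524 ly / 3.26 = 160.7 pc
5 log₁₀(d/10 pc) = 5 log₁₀(160.7) − 5 = 6.031
M = m − 5 log₁₀(d/10) = 22.0 − 6.031 = 15.969

M ≈ 15.97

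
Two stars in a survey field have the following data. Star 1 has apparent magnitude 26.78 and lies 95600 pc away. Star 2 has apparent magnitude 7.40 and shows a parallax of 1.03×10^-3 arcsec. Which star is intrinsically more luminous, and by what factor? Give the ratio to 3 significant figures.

Star 2 is more luminous, by a factor of 5830.

Star 1: M = m − 5 log₁₀ d + 5 = 26.78 − 5·4.9805 + 5 = 6.878
Star 2: d = 1/p = 1/1.03×10^-3″ = 970.9 pc
Star 2: M = m − 5 log₁₀ d + 5 = 7.40 − 5·2.9872 + 5 = -2.536
ΔM = M_1 − M_2 = 6.878 − (-2.536) = 9.414; smaller M is more luminous → Star 2.
L ratio = 10^(0.4 |ΔM|) = 10^3.765 = 5827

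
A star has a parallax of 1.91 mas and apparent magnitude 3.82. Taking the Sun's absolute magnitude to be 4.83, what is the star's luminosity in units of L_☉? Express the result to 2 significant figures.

L/L_☉ ≈ 6900

d = 1/p = 1000/1.91 mas = 523.6 pc
M = m − 5 log₁₀ d + 5 = 3.82 − 5·2.7190 + 5 = -4.775
M − M_☉ = -4.775 − 4.83 = -9.605
L/L_☉ = 10^(−0.4 × -9.605) = 6949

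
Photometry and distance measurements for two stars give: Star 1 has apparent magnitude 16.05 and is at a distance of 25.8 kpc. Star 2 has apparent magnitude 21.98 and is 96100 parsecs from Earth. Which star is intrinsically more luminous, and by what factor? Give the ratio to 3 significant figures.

Star 1 is more luminous, by a factor of 17.0.

Star 1: d = 25.8 kpc = 25800 pc
Star 1: M = m − 5 log₁₀ d + 5 = 16.05 − 5·4.4116 + 5 = -1.008
Star 2: M = m − 5 log₁₀ d + 5 = 21.98 − 5·4.9827 + 5 = 2.066
ΔM = M_1 − M_2 = -1.008 − (2.066) = -3.074; smaller M is more luminous → Star 1.
L ratio = 10^(0.4 |ΔM|) = 10^1.230 = 16.97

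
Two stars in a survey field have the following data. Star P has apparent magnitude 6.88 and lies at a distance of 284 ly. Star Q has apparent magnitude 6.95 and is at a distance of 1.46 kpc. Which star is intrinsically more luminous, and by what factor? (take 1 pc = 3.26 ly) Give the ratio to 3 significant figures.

Star P: d = 284 ly / 3.26 = 87.12 pc
Star P: M = m − 5 log₁₀ d + 5 = 6.88 − 5·1.9401 + 5 = 2.179
Star Q: d = 1.46 kpc = 1460 pc
Star Q: M = m − 5 log₁₀ d + 5 = 6.95 − 5·3.1644 + 5 = -3.872
ΔM = M_P − M_Q = 2.179 − (-3.872) = 6.051; smaller M is more luminous → Star Q.
L ratio = 10^(0.4 |ΔM|) = 10^2.421 = 263.3

Star Q is more luminous, by a factor of 263.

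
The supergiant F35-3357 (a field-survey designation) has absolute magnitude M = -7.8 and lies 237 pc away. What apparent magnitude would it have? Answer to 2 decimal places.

m ≈ -0.93

m = M + 5 log₁₀ d − 5 = -7.8 + 5·2.3747 − 5 = -0.926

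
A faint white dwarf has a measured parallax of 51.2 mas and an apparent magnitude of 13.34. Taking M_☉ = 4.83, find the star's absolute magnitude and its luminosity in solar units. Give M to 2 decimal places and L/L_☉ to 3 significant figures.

M ≈ 11.89; L/L_☉ ≈ 1.50×10^-3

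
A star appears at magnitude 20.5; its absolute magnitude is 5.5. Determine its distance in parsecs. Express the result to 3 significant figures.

d ≈ 10000 pc

Distance modulus: m − M = 20.5 − (5.5) = 15.000
m − M = 5 log₁₀ d − 5
log₁₀ d = (m − M)/5 + 1 = 4.0000
d = 10^4.0000 = 10000 pc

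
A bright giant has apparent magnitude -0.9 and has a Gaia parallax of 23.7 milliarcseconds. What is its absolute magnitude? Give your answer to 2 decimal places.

p = 23.7 mas = 0.0237″ → d = 1/p = 42.19 pc
5 log₁₀(d/10 pc) = 5 log₁₀(42.19) − 5 = 3.126
M = m − 5 log₁₀(d/10) = -0.9 − 3.126 = -4.026

M ≈ -4.03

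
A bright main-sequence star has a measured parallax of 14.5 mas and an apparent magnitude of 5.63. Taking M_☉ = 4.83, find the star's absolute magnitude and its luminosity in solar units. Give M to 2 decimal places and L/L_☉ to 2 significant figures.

M ≈ 1.44; L/L_☉ ≈ 23

d = 1/p = 1000/14.5 mas = 68.97 pc
M = m − 5 log₁₀ d + 5 = 5.63 − 5·1.8386 + 5 = 1.437
M − M_☉ = 1.437 − 4.83 = -3.393
L/L_☉ = 10^(−0.4 × -3.393) = 22.76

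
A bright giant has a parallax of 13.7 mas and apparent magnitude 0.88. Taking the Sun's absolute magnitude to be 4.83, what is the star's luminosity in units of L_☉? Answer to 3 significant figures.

d = 1/p = 1000/13.7 mas = 72.99 pc
M = m − 5 log₁₀ d + 5 = 0.88 − 5·1.8633 + 5 = -3.436
M − M_☉ = -3.436 − 4.83 = -8.266
L/L_☉ = 10^(−0.4 × -8.266) = 2026

L/L_☉ ≈ 2030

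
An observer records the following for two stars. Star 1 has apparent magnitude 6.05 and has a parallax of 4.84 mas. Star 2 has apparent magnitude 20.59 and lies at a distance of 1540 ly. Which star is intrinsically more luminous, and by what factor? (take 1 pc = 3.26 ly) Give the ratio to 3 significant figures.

Star 1 is more luminous, by a factor of 125000.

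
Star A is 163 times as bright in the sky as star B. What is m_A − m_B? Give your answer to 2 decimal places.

m_A − m_B ≈ -5.53

Pogson: Δm = −2.5 log₁₀(ratio) = −2.5 log₁₀(163) = −2.5 × 2.2122 = -5.530
Star A is brighter, so it has the smaller magnitude: the difference is negative.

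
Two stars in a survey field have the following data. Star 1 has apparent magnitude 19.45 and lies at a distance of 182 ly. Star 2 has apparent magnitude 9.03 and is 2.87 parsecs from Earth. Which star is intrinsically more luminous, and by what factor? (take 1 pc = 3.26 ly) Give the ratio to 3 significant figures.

Star 2 is more luminous, by a factor of 38.9.

Star 1: d = 182 ly / 3.26 = 55.83 pc
Star 1: M = m − 5 log₁₀ d + 5 = 19.45 − 5·1.7469 + 5 = 15.716
Star 2: M = m − 5 log₁₀ d + 5 = 9.03 − 5·0.4579 + 5 = 11.741
ΔM = M_1 − M_2 = 15.716 − (11.741) = 3.975; smaller M is more luminous → Star 2.
L ratio = 10^(0.4 |ΔM|) = 10^1.590 = 38.91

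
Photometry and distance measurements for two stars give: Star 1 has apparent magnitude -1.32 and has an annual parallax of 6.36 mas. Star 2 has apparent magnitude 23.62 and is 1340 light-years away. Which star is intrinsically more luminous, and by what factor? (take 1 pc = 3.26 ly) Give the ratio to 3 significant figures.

Star 1: p = 6.36 mas = 6.36×10^-3″ → d = 1/p = 157.2 pc
Star 1: M = m − 5 log₁₀ d + 5 = -1.32 − 5·2.1965 + 5 = -7.303
Star 2: d = 1340 ly / 3.26 = 411.0 pc
Star 2: M = m − 5 log₁₀ d + 5 = 23.62 − 5·2.6139 + 5 = 15.551
ΔM = M_1 − M_2 = -7.303 − (15.551) = -22.853; smaller M is more luminous → Star 1.
L ratio = 10^(0.4 |ΔM|) = 10^9.141 = 1.385×10^9

Star 1 is more luminous, by a factor of 1.38×10^9.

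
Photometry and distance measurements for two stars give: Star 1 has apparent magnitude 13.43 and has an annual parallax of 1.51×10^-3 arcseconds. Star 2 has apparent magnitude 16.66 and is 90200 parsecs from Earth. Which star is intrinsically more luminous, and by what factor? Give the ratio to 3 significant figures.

Star 2 is more luminous, by a factor of 947.

Star 1: d = 1/p = 1/1.51×10^-3″ = 662.3 pc
Star 1: M = m − 5 log₁₀ d + 5 = 13.43 − 5·2.8210 + 5 = 4.325
Star 2: M = m − 5 log₁₀ d + 5 = 16.66 − 5·4.9552 + 5 = -3.116
ΔM = M_1 − M_2 = 4.325 − (-3.116) = 7.441; smaller M is more luminous → Star 2.
L ratio = 10^(0.4 |ΔM|) = 10^2.976 = 947.0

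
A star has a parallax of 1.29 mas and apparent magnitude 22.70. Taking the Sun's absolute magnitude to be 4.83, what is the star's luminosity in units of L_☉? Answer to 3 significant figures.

L/L_☉ ≈ 4.27×10^-4

d = 1/p = 1000/1.29 mas = 775.2 pc
M = m − 5 log₁₀ d + 5 = 22.70 − 5·2.8894 + 5 = 13.253
M − M_☉ = 13.253 − 4.83 = 8.423
L/L_☉ = 10^(−0.4 × 8.423) = 4.274×10^-4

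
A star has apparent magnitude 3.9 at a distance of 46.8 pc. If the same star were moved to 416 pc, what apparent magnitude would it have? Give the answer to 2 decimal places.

m ≈ 8.64

Flux ∝ 1/d², so Δm = 5 log₁₀(d₂/d₁) = 5 log₁₀(416/46.8) = 4.744
m₂ = m₁ + Δm = 3.9 + (4.744) = 8.644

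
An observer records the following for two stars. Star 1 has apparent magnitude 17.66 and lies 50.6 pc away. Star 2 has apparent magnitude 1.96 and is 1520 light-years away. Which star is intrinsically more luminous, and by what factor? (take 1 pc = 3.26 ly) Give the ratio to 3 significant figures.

Star 2 is more luminous, by a factor of 1.62×10^8.

Star 1: M = m − 5 log₁₀ d + 5 = 17.66 − 5·1.7042 + 5 = 14.139
Star 2: d = 1520 ly / 3.26 = 466.3 pc
Star 2: M = m − 5 log₁₀ d + 5 = 1.96 − 5·2.6686 + 5 = -6.383
ΔM = M_1 − M_2 = 14.139 − (-6.383) = 20.522; smaller M is more luminous → Star 2.
L ratio = 10^(0.4 |ΔM|) = 10^8.209 = 1.618×10^8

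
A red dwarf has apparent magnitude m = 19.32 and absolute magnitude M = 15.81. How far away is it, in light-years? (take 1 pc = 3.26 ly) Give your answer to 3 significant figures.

d ≈ 164 ly

μ = m − M = 3.510
m − M = 5 log₁₀ d − 5
log₁₀ d = (m − M)/5 + 1 = 1.7020
d = 10^1.7020 = 50.35 pc
= 164.1 ly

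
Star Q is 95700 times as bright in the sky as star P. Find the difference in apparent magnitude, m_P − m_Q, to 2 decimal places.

Pogson: Δm = −2.5 log₁₀(ratio) = −2.5 log₁₀(95700) = −2.5 × 4.9809 = -12.452
Star Q is brighter so has the smaller magnitude: m_P − m_Q is positive.

m_P − m_Q ≈ 12.45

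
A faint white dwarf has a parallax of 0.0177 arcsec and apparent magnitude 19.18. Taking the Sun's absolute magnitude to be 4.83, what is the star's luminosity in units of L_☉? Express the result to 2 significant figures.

L/L_☉ ≈ 5.8×10^-5

d = 1/p = 1/0.0177″ = 56.50 pc
M = m − 5 log₁₀ d + 5 = 19.18 − 5·1.7520 + 5 = 15.420
M − M_☉ = 15.420 − 4.83 = 10.590
L/L_☉ = 10^(−0.4 × 10.590) = 5.808×10^-5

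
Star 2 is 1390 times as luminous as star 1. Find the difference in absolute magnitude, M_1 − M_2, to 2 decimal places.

M_1 − M_2 ≈ 7.86

Pogson: ΔM = −2.5 log₁₀(ratio) = −2.5 log₁₀(1390) = −2.5 × 3.1430 = -7.858
Star 2 is brighter so has the smaller magnitude: M_1 − M_2 is positive.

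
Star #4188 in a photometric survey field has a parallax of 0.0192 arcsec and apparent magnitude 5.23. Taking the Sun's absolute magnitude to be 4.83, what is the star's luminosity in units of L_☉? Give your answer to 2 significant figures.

L/L_☉ ≈ 19

d = 1/p = 1/0.0192″ = 52.08 pc
M = m − 5 log₁₀ d + 5 = 5.23 − 5·1.7167 + 5 = 1.647
M − M_☉ = 1.647 − 4.83 = -3.183
L/L_☉ = 10^(−0.4 × -3.183) = 18.77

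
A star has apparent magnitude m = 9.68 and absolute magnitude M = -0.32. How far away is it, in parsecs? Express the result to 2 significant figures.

d ≈ 1000 pc

μ = m − M = 10.000
m − M = 5 log₁₀ d − 5
log₁₀ d = (m − M)/5 + 1 = 3.0000
d = 10^3.0000 = 1000 pc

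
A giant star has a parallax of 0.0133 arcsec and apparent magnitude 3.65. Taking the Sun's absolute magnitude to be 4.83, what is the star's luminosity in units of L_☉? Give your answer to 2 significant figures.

L/L_☉ ≈ 170

d = 1/p = 1/0.0133″ = 75.19 pc
M = m − 5 log₁₀ d + 5 = 3.65 − 5·1.8761 + 5 = -0.731
M − M_☉ = -0.731 − 4.83 = -5.561
L/L_☉ = 10^(−0.4 × -5.561) = 167.6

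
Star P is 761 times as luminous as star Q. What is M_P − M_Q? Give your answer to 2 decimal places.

M_P − M_Q ≈ -7.20

Pogson: ΔM = −2.5 log₁₀(ratio) = −2.5 log₁₀(761) = −2.5 × 2.8814 = -7.203
Star P is brighter, so it has the smaller magnitude: the difference is negative.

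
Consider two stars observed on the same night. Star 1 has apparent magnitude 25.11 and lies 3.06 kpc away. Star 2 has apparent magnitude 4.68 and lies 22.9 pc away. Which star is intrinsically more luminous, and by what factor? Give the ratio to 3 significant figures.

Star 2 is more luminous, by a factor of 8320.

Star 1: d = 3.06 kpc = 3060 pc
Star 1: M = m − 5 log₁₀ d + 5 = 25.11 − 5·3.4857 + 5 = 12.681
Star 2: M = m − 5 log₁₀ d + 5 = 4.68 − 5·1.3598 + 5 = 2.881
ΔM = M_1 − M_2 = 12.681 − (2.881) = 9.801; smaller M is more luminous → Star 2.
L ratio = 10^(0.4 |ΔM|) = 10^3.920 = 8322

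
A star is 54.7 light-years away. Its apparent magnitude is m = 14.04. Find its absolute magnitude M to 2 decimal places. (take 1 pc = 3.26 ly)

d = 54.7 ly / 3.26 = 16.78 pc
5 log₁₀(d/10 pc) = 5 log₁₀(16.78) − 5 = 1.124
M = m − 5 log₁₀(d/10) = 14.04 − 1.124 = 12.916

M ≈ 12.92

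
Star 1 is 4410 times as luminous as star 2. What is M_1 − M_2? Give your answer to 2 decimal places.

Pogson: ΔM = −2.5 log₁₀(ratio) = −2.5 log₁₀(4410) = −2.5 × 3.6444 = -9.111
Star 1 is brighter, so it has the smaller magnitude: the difference is negative.

M_1 − M_2 ≈ -9.11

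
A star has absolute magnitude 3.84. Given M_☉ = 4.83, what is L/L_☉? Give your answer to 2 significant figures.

L/L_☉ ≈ 2.5

M − M_☉ = 3.84 − 4.83 = -0.990
L/L_☉ = 10^(−0.4 (M − M_☉)) = 10^0.396 = 2.489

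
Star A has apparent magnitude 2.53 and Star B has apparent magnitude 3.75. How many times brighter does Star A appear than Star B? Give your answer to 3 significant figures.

3.08

Magnitude difference = -1.22
Flux ratio = 10^(−0.4 Δm) = 10^(−0.4 × -1.22) = 10^0.488 = 3.076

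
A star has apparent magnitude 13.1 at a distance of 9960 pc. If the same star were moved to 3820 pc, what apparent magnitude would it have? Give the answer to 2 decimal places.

m ≈ 11.02

Flux ∝ 1/d², so Δm = 5 log₁₀(d₂/d₁) = 5 log₁₀(3820/9960) = -2.081
m₂ = m₁ + Δm = 13.1 + (-2.081) = 11.019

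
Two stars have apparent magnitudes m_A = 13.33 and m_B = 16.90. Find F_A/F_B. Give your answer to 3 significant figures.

F_A/F_B ≈ 26.8

Magnitude difference = -3.57
Flux ratio = 10^(−0.4 Δm) = 10^(−0.4 × -3.57) = 10^1.428 = 26.79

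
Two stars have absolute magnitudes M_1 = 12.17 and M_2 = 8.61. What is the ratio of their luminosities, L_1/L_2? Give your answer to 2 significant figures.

ΔM = M_1 − M_2 = 3.56
L_1/L_2 = 10^(−0.4 ΔM) = 10^-1.424 = 0.03767

L_1/L_2 ≈ 0.038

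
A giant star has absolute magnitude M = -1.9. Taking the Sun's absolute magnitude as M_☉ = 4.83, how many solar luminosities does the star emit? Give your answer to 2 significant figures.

L/L_☉ ≈ 490

M − M_☉ = -1.9 − 4.83 = -6.730
L/L_☉ = 10^(−0.4 (M − M_☉)) = 10^2.692 = 492.0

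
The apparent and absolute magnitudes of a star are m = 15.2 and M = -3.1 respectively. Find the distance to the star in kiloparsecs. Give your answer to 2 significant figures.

μ = m − M = 18.300
m − M = 5 log₁₀ d − 5
log₁₀ d = (m − M)/5 + 1 = 4.6600
d = 10^4.6600 = 45710 pc
= 45.71 kpc

d ≈ 46 kpc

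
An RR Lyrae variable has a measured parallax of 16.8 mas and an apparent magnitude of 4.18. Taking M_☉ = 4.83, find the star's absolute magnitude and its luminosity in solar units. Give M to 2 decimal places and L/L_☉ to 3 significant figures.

M ≈ 0.31; L/L_☉ ≈ 64.5

d = 1/p = 1000/16.8 mas = 59.52 pc
M = m − 5 log₁₀ d + 5 = 4.18 − 5·1.7747 + 5 = 0.307
M − M_☉ = 0.307 − 4.83 = -4.523
L/L_☉ = 10^(−0.4 × -4.523) = 64.47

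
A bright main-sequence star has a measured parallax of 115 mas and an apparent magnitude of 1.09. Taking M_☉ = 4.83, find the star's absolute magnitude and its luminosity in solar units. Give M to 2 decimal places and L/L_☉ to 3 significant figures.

M ≈ 1.39; L/L_☉ ≈ 23.7

d = 1/p = 1000/115 mas = 8.696 pc
M = m − 5 log₁₀ d + 5 = 1.09 − 5·0.9393 + 5 = 1.393
M − M_☉ = 1.393 − 4.83 = -3.437
L/L_☉ = 10^(−0.4 × -3.437) = 23.69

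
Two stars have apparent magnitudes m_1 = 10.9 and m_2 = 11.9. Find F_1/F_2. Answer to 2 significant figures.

F_1/F_2 ≈ 2.5

Magnitude difference = -1.0
Flux ratio = 10^(−0.4 Δm) = 10^(−0.4 × -1.0) = 10^0.400 = 2.512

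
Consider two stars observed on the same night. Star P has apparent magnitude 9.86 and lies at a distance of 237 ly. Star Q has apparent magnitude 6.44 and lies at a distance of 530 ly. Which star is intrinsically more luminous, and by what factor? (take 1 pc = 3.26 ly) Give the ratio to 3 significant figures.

Star P: d = 237 ly / 3.26 = 72.70 pc
Star P: M = m − 5 log₁₀ d + 5 = 9.86 − 5·1.8615 + 5 = 5.552
Star Q: d = 530 ly / 3.26 = 162.6 pc
Star Q: M = m − 5 log₁₀ d + 5 = 6.44 − 5·2.2111 + 5 = 0.385
ΔM = M_P − M_Q = 5.552 − (0.385) = 5.168; smaller M is more luminous → Star Q.
L ratio = 10^(0.4 |ΔM|) = 10^2.067 = 116.7

Star Q is more luminous, by a factor of 117.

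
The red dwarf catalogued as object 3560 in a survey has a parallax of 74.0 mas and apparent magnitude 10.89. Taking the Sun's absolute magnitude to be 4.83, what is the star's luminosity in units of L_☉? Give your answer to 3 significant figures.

d = 1/p = 1000/74.0 mas = 13.51 pc
M = m − 5 log₁₀ d + 5 = 10.89 − 5·1.1308 + 5 = 10.236
M − M_☉ = 10.236 − 4.83 = 5.406
L/L_☉ = 10^(−0.4 × 5.406) = 6.879×10^-3

L/L_☉ ≈ 6.88×10^-3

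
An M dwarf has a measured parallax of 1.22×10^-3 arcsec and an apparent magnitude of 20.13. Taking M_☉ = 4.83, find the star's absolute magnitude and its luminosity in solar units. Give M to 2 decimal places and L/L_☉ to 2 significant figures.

M ≈ 10.56; L/L_☉ ≈ 5.1×10^-3

d = 1/p = 1/1.22×10^-3″ = 819.7 pc
M = m − 5 log₁₀ d + 5 = 20.13 − 5·2.9136 + 5 = 10.562
M − M_☉ = 10.562 − 4.83 = 5.732
L/L_☉ = 10^(−0.4 × 5.732) = 5.097×10^-3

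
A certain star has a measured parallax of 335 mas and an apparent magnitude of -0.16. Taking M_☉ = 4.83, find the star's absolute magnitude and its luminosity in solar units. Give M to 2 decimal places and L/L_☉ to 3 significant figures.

M ≈ 2.47; L/L_☉ ≈ 8.83

d = 1/p = 1000/335 mas = 2.985 pc
M = m − 5 log₁₀ d + 5 = -0.16 − 5·0.4750 + 5 = 2.465
M − M_☉ = 2.465 − 4.83 = -2.365
L/L_☉ = 10^(−0.4 × -2.365) = 8.829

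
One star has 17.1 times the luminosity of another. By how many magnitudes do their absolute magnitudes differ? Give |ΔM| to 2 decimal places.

Pogson: ΔM = −2.5 log₁₀(ratio) = −2.5 log₁₀(17.1) = −2.5 × 1.2330 = -3.082

|ΔM| ≈ 3.08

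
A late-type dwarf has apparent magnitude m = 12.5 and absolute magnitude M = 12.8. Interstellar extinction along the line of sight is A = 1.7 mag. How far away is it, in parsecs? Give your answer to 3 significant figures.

m − M = 5 log₁₀(d/10 pc) + A  ⇒  12.5 − (12.8) − 1.7 = 5 log₁₀(d/10)
-2.000 = 5 log₁₀(d/10)
log₁₀ d = (m − M − A)/5 + 1 = 0.6000
d = 10^0.6000 = 3.981 pc

d ≈ 3.98 pc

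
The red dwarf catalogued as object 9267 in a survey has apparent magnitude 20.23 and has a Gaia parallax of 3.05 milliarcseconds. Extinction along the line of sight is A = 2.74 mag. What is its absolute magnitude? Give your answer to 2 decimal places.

p = 3.05 mas = 3.05×10^-3″ → d = 1/p = 327.9 pc
5 log₁₀(d/10 pc) = 5 log₁₀(327.9) − 5 = 7.579
M = m − 5 log₁₀(d/10) − A = 20.23 − 7.579 − 2.74 = 9.911

M ≈ 9.91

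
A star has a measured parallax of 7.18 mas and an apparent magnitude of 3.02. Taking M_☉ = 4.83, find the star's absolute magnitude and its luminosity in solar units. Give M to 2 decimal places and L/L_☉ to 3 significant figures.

M ≈ -2.70; L/L_☉ ≈ 1030

d = 1/p = 1000/7.18 mas = 139.3 pc
M = m − 5 log₁₀ d + 5 = 3.02 − 5·2.1439 + 5 = -2.699
M − M_☉ = -2.699 − 4.83 = -7.529
L/L_☉ = 10^(−0.4 × -7.529) = 1027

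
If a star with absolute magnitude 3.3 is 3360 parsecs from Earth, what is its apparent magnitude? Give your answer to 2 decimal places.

m = M + 5 log₁₀ d − 5 = 3.3 + 5·3.5263 − 5 = 15.932

m ≈ 15.93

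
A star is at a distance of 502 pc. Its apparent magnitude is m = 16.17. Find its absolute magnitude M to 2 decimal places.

5 log₁₀(d/10 pc) = 5 log₁₀(502.0) − 5 = 8.504
M = m − 5 log₁₀(d/10) = 16.17 − 8.504 = 7.666

M ≈ 7.67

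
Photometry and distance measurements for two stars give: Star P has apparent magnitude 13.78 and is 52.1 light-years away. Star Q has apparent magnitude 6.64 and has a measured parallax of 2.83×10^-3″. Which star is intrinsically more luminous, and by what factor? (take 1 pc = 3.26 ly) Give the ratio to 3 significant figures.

Star Q is more luminous, by a factor of 351000.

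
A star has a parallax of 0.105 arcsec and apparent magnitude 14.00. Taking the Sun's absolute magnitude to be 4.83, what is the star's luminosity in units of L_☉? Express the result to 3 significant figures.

d = 1/p = 1/0.105″ = 9.524 pc
M = m − 5 log₁₀ d + 5 = 14.00 − 5·0.9788 + 5 = 14.106
M − M_☉ = 14.106 − 4.83 = 9.276
L/L_☉ = 10^(−0.4 × 9.276) = 1.948×10^-4

L/L_☉ ≈ 1.95×10^-4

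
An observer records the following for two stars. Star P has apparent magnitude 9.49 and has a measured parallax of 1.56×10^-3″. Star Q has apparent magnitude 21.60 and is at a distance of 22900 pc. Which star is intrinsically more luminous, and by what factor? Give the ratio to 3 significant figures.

Star P: d = 1/p = 1/1.56×10^-3″ = 641.0 pc
Star P: M = m − 5 log₁₀ d + 5 = 9.49 − 5·2.8069 + 5 = 0.456
Star Q: M = m − 5 log₁₀ d + 5 = 21.60 − 5·4.3598 + 5 = 4.801
ΔM = M_P − M_Q = 0.456 − (4.801) = -4.345; smaller M is more luminous → Star P.
L ratio = 10^(0.4 |ΔM|) = 10^1.738 = 54.71

Star P is more luminous, by a factor of 54.7.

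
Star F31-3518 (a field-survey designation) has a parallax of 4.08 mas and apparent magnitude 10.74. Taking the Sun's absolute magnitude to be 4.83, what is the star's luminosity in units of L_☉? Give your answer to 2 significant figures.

d = 1/p = 1000/4.08 mas = 245.1 pc
M = m − 5 log₁₀ d + 5 = 10.74 − 5·2.3893 + 5 = 3.793
M − M_☉ = 3.793 − 4.83 = -1.037
L/L_☉ = 10^(−0.4 × -1.037) = 2.598

L/L_☉ ≈ 2.6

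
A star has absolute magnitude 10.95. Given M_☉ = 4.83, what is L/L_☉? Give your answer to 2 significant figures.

M − M_☉ = 10.95 − 4.83 = 6.120
L/L_☉ = 10^(−0.4 (M − M_☉)) = 10^-2.448 = 3.565×10^-3

L/L_☉ ≈ 3.6×10^-3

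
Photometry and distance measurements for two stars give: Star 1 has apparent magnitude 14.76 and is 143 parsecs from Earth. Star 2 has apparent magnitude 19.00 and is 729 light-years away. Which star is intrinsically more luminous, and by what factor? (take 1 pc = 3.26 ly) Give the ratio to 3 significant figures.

Star 1 is more luminous, by a factor of 20.3.

Star 1: M = m − 5 log₁₀ d + 5 = 14.76 − 5·2.1553 + 5 = 8.983
Star 2: d = 729 ly / 3.26 = 223.6 pc
Star 2: M = m − 5 log₁₀ d + 5 = 19.00 − 5·2.3495 + 5 = 12.252
ΔM = M_1 − M_2 = 8.983 − (12.252) = -3.269; smaller M is more luminous → Star 1.
L ratio = 10^(0.4 |ΔM|) = 10^1.308 = 20.31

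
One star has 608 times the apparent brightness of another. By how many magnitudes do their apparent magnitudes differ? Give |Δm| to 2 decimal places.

|Δm| ≈ 6.96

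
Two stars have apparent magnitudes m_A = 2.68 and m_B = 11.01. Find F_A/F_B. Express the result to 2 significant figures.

F_A/F_B ≈ 2100

Δm = 2.68 − (11.01) = -8.33
Flux ratio = 10^(−0.4 Δm) = 10^(−0.4 × -8.33) = 10^3.332 = 2148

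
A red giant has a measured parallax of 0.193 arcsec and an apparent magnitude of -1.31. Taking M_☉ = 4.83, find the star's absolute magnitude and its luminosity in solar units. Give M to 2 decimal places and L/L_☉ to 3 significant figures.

M ≈ 0.12; L/L_☉ ≈ 76.7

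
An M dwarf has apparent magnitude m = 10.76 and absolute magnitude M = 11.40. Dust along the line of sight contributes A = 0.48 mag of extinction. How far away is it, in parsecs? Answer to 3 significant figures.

m − M = 5 log₁₀(d/10 pc) + A  ⇒  10.76 − (11.40) − 0.48 = 5 log₁₀(d/10)
-1.120 = 5 log₁₀(d/10)
log₁₀ d = (m − M − A)/5 + 1 = 0.7760
d = 10^0.7760 = 5.970 pc

d ≈ 5.97 pc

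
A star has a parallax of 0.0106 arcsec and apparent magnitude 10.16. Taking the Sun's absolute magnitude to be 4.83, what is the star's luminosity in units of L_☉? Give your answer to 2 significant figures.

L/L_☉ ≈ 0.66

d = 1/p = 1/0.0106″ = 94.34 pc
M = m − 5 log₁₀ d + 5 = 10.16 − 5·1.9747 + 5 = 5.287
M − M_☉ = 5.287 − 4.83 = 0.457
L/L_☉ = 10^(−0.4 × 0.457) = 0.6567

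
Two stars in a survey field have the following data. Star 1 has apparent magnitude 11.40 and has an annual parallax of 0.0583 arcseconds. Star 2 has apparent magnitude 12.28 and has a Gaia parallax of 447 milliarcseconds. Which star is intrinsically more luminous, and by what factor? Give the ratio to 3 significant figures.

Star 1: d = 1/p = 1/0.0583″ = 17.15 pc
Star 1: M = m − 5 log₁₀ d + 5 = 11.40 − 5·1.2343 + 5 = 10.228
Star 2: p = 447 mas = 0.447″ → d = 1/p = 2.237 pc
Star 2: M = m − 5 log₁₀ d + 5 = 12.28 − 5·0.3497 + 5 = 15.532
ΔM = M_1 − M_2 = 10.228 − (15.532) = -5.303; smaller M is more luminous → Star 1.
L ratio = 10^(0.4 |ΔM|) = 10^2.121 = 132.2

Star 1 is more luminous, by a factor of 132.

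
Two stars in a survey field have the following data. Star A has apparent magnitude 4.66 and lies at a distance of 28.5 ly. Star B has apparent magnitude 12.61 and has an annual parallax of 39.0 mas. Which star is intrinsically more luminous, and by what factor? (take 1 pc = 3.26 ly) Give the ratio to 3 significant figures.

Star A: d = 28.5 ly / 3.26 = 8.742 pc
Star A: M = m − 5 log₁₀ d + 5 = 4.66 − 5·0.9416 + 5 = 4.952
Star B: p = 39.0 mas = 0.0390″ → d = 1/p = 25.64 pc
Star B: M = m − 5 log₁₀ d + 5 = 12.61 − 5·1.4089 + 5 = 10.565
ΔM = M_A − M_B = 4.952 − (10.565) = -5.613; smaller M is more luminous → Star A.
L ratio = 10^(0.4 |ΔM|) = 10^2.245 = 175.9

Star A is more luminous, by a factor of 176.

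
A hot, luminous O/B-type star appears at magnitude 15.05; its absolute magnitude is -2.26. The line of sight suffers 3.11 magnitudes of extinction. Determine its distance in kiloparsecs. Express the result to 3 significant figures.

d ≈ 6.92 kpc

m − M = 5 log₁₀(d/10 pc) + A  ⇒  15.05 − (-2.26) − 3.11 = 5 log₁₀(d/10)
14.200 = 5 log₁₀(d/10)
log₁₀ d = (m − M − A)/5 + 1 = 3.8400
d = 10^3.8400 = 6918 pc
= 6.918 kpc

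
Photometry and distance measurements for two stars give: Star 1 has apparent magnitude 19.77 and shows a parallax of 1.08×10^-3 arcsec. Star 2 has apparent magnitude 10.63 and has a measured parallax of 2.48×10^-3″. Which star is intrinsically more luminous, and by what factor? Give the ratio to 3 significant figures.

Star 2 is more luminous, by a factor of 859.

Star 1: d = 1/p = 1/1.08×10^-3″ = 925.9 pc
Star 1: M = m − 5 log₁₀ d + 5 = 19.77 − 5·2.9666 + 5 = 9.937
Star 2: d = 1/p = 1/2.48×10^-3″ = 403.2 pc
Star 2: M = m − 5 log₁₀ d + 5 = 10.63 − 5·2.6055 + 5 = 2.602
ΔM = M_1 − M_2 = 9.937 − (2.602) = 7.335; smaller M is more luminous → Star 2.
L ratio = 10^(0.4 |ΔM|) = 10^2.934 = 858.9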